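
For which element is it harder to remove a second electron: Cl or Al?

Cl

After 1 electron has been removed, what remains? Cl⁺ still has 6 valence electrons; Al⁺ still has 2 valence electrons.
All are still removing valence electrons, so compare the +1 ions as you would atoms: IE_2 generally rises across a period (higher Z_eff) and falls down a group (larger shell), subject to the usual subshell exceptions.
Valence configurations: Cl⁺ [Ne]3s²3p⁴, Al⁺ [Ne]3s².
Tabulated IE_2 (kJ/mol): Cl 2298, Al 1817.
Overall IE_2 order: Al < Cl.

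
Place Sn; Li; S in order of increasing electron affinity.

Li is in period 2, group 1; S is in period 3, group 16; Sn is in period 5, group 14.
Electron affinity generally becomes more exothermic across a period toward the halogens and less exothermic down a group.
Neither a single period nor a single group — weigh both effects.
Sn > Li: the two effects oppose for this pair; the across-period effect wins (107 vs 60 kJ/mol).
S > Sn: both effects reinforce here, so S is clearly the higher of the two.
Approximate values (kJ/mol): Li 60, S 200, Sn 107.
So from lowest to highest: Li < Sn < S.

Li < Sn < S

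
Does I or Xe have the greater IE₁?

Xe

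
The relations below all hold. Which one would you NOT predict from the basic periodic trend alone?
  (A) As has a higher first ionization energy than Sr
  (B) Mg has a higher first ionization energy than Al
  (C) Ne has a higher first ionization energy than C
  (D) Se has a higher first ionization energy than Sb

(B)

The general trend: first ionization energy increases across a period and decreases down a group.
(A) As (period 4, group 15) vs Sr (period 5, group 2): the stated order agrees with the simple trend.
(B) Mg (period 3, group 2) vs Al (period 3, group 13): the stated order contradicts the simple trend.
(C) Ne (period 2, group 18) vs C (period 2, group 14): the stated order agrees with the simple trend.
(D) Se (period 4, group 16) vs Sb (period 5, group 15): the stated order agrees with the simple trend.
The exception is (B): Al's single 3p electron is easier to remove than one from Mg's filled 3s².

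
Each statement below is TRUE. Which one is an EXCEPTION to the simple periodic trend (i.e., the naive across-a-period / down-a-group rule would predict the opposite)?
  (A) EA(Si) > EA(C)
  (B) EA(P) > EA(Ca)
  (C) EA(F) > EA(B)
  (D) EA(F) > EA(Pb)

The general trend: electron affinity increases across a period and decreases down a group.
(A) Si (period 3, group 14) vs C (period 2, group 14): the stated order contradicts the simple trend.
(B) P (period 3, group 15) vs Ca (period 4, group 2): the stated order agrees with the simple trend.
(C) F (period 2, group 17) vs B (period 2, group 13): the stated order agrees with the simple trend.
(D) F (period 2, group 17) vs Pb (period 6, group 14): the stated order agrees with the simple trend.
The exception is (A): Si's larger, more diffuse 3p orbitals accept an added electron slightly more readily than C's compact 2p.

(A)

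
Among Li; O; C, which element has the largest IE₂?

IE_2 is the cost of taking one more electron from the +1 cation: Li⁺ is the bare [He] core; O⁺ still has 5 valence electrons; C⁺ still has 3 valence electrons.
Core electrons are held far more tightly than valence electrons, so Li tops the IE_2 order.
Valence configurations: O⁺ [He]2s²2p³, C⁺ [He]2s²2p¹.
Approximate IE_2 values (kJ/mol): Li 7298, O 3388, C 2353.
Hence IE_2: C < O < Li.

Li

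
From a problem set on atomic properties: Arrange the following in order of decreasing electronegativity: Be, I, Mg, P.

Smaller atoms with higher effective nuclear charge are more electronegative.
Neither a single period nor a single group — weigh both effects.
Be > Mg: they share group 2; the group trend gives Be the larger value.
P > Be: period and group pull opposite ways; the across-period shift dominates (2.19 vs 1.57).
I > P: period and group pull opposite ways; the across-period shift dominates (2.66 vs 2.19).
For reference (Pauling): Be 1.57, Mg 1.31, P 2.19, I 2.66.
So from highest to lowest: I > P > Be > Mg.

I > P > Be > Mg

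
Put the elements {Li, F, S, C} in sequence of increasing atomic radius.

Li is in period 2, group 1; C is in period 2, group 14; F is in period 2, group 17; S is in period 3, group 16.
Atomic radius shrinks across a period as nuclear charge pulls the same shell inward, and grows down a group as new shells are added.
These span different periods and groups, so the two trends combine.
C > F: both are in period 2; the period trend gives C the larger value.
S > C: period and group pull opposite ways; the down-group shift dominates (103 vs 75 pm).
Li > S: the two effects oppose for this pair; the across-period effect wins (133 vs 103 pm).
Approximate values (pm): Li 133, C 75, F 64, S 103.
So from smallest to largest: F < C < S < Li.

F, C, S, Li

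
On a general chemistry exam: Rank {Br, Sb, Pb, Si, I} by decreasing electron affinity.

Br > I > Si > Sb > Pb

Si is in period 3, group 14; Br is in period 4, group 17; Sb is in period 5, group 15; I is in period 5, group 17; Pb is in period 6, group 14.
Adding an electron releases more energy for atoms nearer the top right (short of the noble gases).
These span different periods and groups, so the two trends combine.
Sb > Pb: both effects reinforce here, so Sb is clearly the higher of the two.
Si > Sb: the two effects oppose for this pair; the down-group effect wins (134 vs 103 kJ/mol).
I > Si: period and group pull opposite ways; the across-period shift dominates (295 vs 134 kJ/mol).
Br > I: they share group 17; the group trend gives Br the larger value.
For reference (kJ/mol): Si 134, Br 325, Sb 103, I 295, Pb 35.
So from highest to lowest: Br > I > Si > Sb > Pb.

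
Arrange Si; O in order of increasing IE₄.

Consider each +3 ion: Si³⁺ still has 1 valence electron; O³⁺ still has 3 valence electrons.
All are still removing valence electrons, so compare the +3 ions as you would atoms: IE_4 generally rises across a period (higher Z_eff) and falls down a group (larger shell), subject to the usual subshell exceptions.
Valence configurations: Si³⁺ [Ne]3s¹, O³⁺ [He]2s²2p¹.
Tabulated IE_4 (kJ/mol): Si 4356, O 7469.
Putting it together, IE_4: Si < O.

Si < O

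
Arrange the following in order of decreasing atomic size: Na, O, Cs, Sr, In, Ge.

Moving right in a period, electrons are added to the same shell under a stronger nuclear pull, so atoms get smaller; moving down, a new shell is opened and atoms get larger.
These span different periods and groups, so the two trends combine.
Ge > O: both effects reinforce here, so Ge is clearly the larger of the two.
In > Ge: relative to Ge, both the across-period and down-group shifts push In's atomic radius up.
Na > In: the two effects oppose for this pair; the across-period effect wins (155 vs 142 pm).
Sr > Na: period and group pull opposite ways; the down-group shift dominates (185 vs 155 pm).
Cs > Sr: relative to Sr, both the across-period and down-group shifts push Cs's atomic radius up.
For reference (pm): O 63, Na 155, Ge 121, Sr 185, In 142, Cs 232.
So from largest to smallest: Cs > Sr > Na > In > Ge > O.

Cs, Sr, Na, In, Ge, O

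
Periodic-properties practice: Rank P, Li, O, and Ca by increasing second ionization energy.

The second ionization energy removes an electron from the +1 ion. For each element: P⁺ still has 4 valence electrons; Li⁺ is the bare [He] core; O⁺ still has 5 valence electrons; Ca⁺ still has 1 valence electron.
Pulling an electron out of a noble-gas core costs far more than removing a remaining valence electron, so Li sits at the high end of IE_2.
Valence configurations: P⁺ [Ne]3s²3p², O⁺ [He]2s²2p³, Ca⁺ [Ar]4s¹.
Approximate IE_2 values (kJ/mol): P 1907, Li 7298, O 3388, Ca 1145.
So the second ionization energies run Ca < P < O < Li.

Ca, P, O, Li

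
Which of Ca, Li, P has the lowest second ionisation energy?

The second ionization energy removes an electron from the +1 ion. For each element: Ca⁺ still has 1 valence electron; Li⁺ is the bare [He] core; P⁺ still has 4 valence electrons.
Core electrons are held far more tightly than valence electrons, so Li tops the IE_2 order.
Valence configurations: Ca⁺ [Ar]4s¹, P⁺ [Ne]3s²3p².
The numbers (kJ/mol): Ca 1145, Li 7298, P 1907.
So the second ionization energies run Ca < P < Li.

Ca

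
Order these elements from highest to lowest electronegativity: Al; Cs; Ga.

Al is in period 3, group 13; Ga is in period 4, group 13; Cs is in period 6, group 1.
Electronegativity increases across a period and decreases down a group, tracking effective nuclear charge and atomic size.
Neither a single period nor a single group — weigh both effects.
Al > Cs: both effects reinforce here, so Al is clearly the higher of the two.
Ga > Al: this pair runs against the simple trend — see the exception note.
Note the exception: Ga has a higher electronegativity than Al, contrary to the simple trend — poor shielding by filled d (and f) subshells raises the heavier element's effective nuclear charge more than the simple down-group trend predicts.
Tabulated electronegativity (Pauling): Al 1.61, Ga 1.81, Cs 0.79.
So from highest to lowest: Ga > Al > Cs.

Ga, Al, Cs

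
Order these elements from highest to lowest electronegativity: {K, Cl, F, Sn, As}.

F is in period 2, group 17; Cl is in period 3, group 17; K is in period 4, group 1; As is in period 4, group 15; Sn is in period 5, group 14.
Atoms toward the upper right of the periodic table pull bonding electrons most strongly.
Neither a single period nor a single group — weigh both effects.
Sn > K: the two effects oppose for this pair; the across-period effect wins (1.96 vs 0.82).
As > Sn: relative to Sn, both the across-period and down-group shifts push As's electronegativity up.
Cl > As: both effects reinforce here, so Cl is clearly the higher of the two.
F > Cl: they share group 17; the group trend gives F the larger value.
Tabulated electronegativity (Pauling): F 3.98, Cl 3.16, K 0.82, As 2.18, Sn 1.96.
So from highest to lowest: F > Cl > As > Sn > K.

F > Cl > As > Sn > K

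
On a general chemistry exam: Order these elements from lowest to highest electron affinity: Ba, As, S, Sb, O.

Ba < As < Sb < O < S

O is in period 2, group 16; S is in period 3, group 16; As is in period 4, group 15; Sb is in period 5, group 15; Ba is in period 6, group 2.
Adding an electron releases more energy for atoms nearer the top right (short of the noble gases).
These span different periods and groups, so the two trends combine.
As > Ba: both effects reinforce here, so As is clearly the higher of the two.
Sb > As: this pair runs against the simple trend — see the exception note.
O > Sb: relative to Sb, both the across-period and down-group shifts push O's electron affinity up.
S > O: this pair runs against the simple trend — see the exception note.
Note the exception: Sb has a higher electron affinity than As, contrary to the simple trend — both are half-filled np³, but the pairing/repulsion penalty for the added electron shrinks as the p orbitals become larger and more diffuse down the group, and for Sb that outweighs the weaker nuclear attraction.
Note the exception: S has a higher electron affinity than O, contrary to the simple trend — the compact 2p subshell of O repels the added electron more than S's larger 3p does.
Tabulated electron affinity (kJ/mol): O 141, S 200, As 78, Sb 103, Ba 14.
So from lowest to highest: Ba < As < Sb < O < S.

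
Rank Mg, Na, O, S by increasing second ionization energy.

Mg, S, O, Na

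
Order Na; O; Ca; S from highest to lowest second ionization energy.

Na, O, S, Ca

IE_2 is the cost of taking one more electron from the +1 cation: Na⁺ is the bare [Ne] core; O⁺ still has 5 valence electrons; Ca⁺ still has 1 valence electron; S⁺ still has 5 valence electrons.
Breaking into a closed-shell core is much more expensive than removing a leftover valence electron — Na has the largest IE_2 here.
Valence configurations: O⁺ [He]2s²2p³, Ca⁺ [Ar]4s¹, S⁺ [Ne]3s²3p³.
Tabulated IE_2 (kJ/mol): Na 4562, O 3388, Ca 1145, S 2252.
Overall IE_2 order: Ca < S < O < Na.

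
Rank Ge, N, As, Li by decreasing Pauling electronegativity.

Li is in period 2, group 1; N is in period 2, group 15; Ge is in period 4, group 14; As is in period 4, group 15.
EN rises left→right (higher Z_eff, smaller atoms) and falls top→bottom (larger, more shielded atoms).
Neither a single period nor a single group — weigh both effects.
Ge > Li: period and group pull opposite ways; the across-period shift dominates (2.01 vs 0.98).
As > Ge: both are in period 4; the period trend gives As the larger value.
N > As: they share group 15; the group trend gives N the larger value.
Tabulated electronegativity (Pauling): Li 0.98, N 3.04, Ge 2.01, As 2.18.
So from highest to lowest: N > As > Ge > Li.

N, As, Ge, Li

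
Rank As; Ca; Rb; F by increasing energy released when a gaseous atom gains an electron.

Ca < Rb < As < F

F is in period 2, group 17; Ca is in period 4, group 2; As is in period 4, group 15; Rb is in period 5, group 1.
EA tends to increase across a period and decrease down a group, though the pattern is less regular than for IE or radius.
Here both period and group differ, so the two effects have to be weighed against each other.
Rb > Ca: this pair runs against the simple trend — see the exception note.
As > Rb: relative to Rb, both the across-period and down-group shifts push As's electron affinity up.
F > As: relative to As, both the across-period and down-group shifts push F's electron affinity up.
Note the exception: Rb has a higher electron affinity than Ca, contrary to the simple trend — adding an electron to Ca (ns²) has to open a new, higher-energy np subshell, which is unfavourable.
Approximate values (kJ/mol): F 328, Ca 2, As 78, Rb 47.
So from lowest to highest: Ca < Rb < As < F.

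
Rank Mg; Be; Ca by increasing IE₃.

Ca < Mg < Be

After 2 electrons have been removed, what remains? Mg²⁺ is the bare [Ne] core; Be²⁺ is the bare [He] core; Ca²⁺ is the bare [Ar] core.
All of these are removing an electron from a noble-gas core or deeper; the smaller core (lower principal quantum number) is held far more tightly, and within a period the higher nuclear charge binds the same core more tightly.
Tabulated IE_3 (kJ/mol): Mg 7733, Be 14849, Ca 4912.
Overall IE_3 order: Ca < Mg < Be.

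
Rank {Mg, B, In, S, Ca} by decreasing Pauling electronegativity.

Atoms toward the upper right of the periodic table pull bonding electrons most strongly.
These span different periods and groups, so the two trends combine.
Mg > Ca: Mg sits above Ca in group 2, so the down-group effect alone puts Mg higher.
In > Mg: period and group pull opposite ways; the across-period shift dominates (1.78 vs 1.31).
B > In: B sits above In in group 13, so the down-group effect alone puts B higher.
S > B: period and group pull opposite ways; the across-period shift dominates (2.58 vs 2.04).
For reference (Pauling): B 2.04, Mg 1.31, S 2.58, Ca 1.00, In 1.78.
So from highest to lowest: S > B > In > Mg > Ca.

S, B, In, Mg, Ca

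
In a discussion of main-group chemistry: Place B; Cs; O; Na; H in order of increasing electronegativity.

Cs, Na, B, H, O

H is in period 1, group 1; B is in period 2, group 13; O is in period 2, group 16; Na is in period 3, group 1; Cs is in period 6, group 1.
Atoms toward the upper right of the periodic table pull bonding electrons most strongly.
Neither a single period nor a single group — weigh both effects.
Na > Cs: they share group 1; the group trend gives Na the larger value.
B > Na: relative to Na, both the across-period and down-group shifts push B's electronegativity up.
H > B: the two effects oppose for this pair; the down-group effect wins (2.20 vs 2.04).
O > H: the two effects oppose for this pair; the across-period effect wins (3.44 vs 2.20).
For reference (Pauling): H 2.20, B 2.04, O 3.44, Na 0.93, Cs 0.79.
So from lowest to highest: Cs < Na < B < H < O.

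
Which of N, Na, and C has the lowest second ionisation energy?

After 1 electron has been removed, what remains? N⁺ still has 4 valence electrons; Na⁺ is the bare [Ne] core; C⁺ still has 3 valence electrons.
Breaking into a closed-shell core is much more expensive than removing a leftover valence electron — Na has the largest IE_2 here.
Valence configurations: N⁺ [He]2s²2p², C⁺ [He]2s²2p¹.
The numbers (kJ/mol): N 2856, Na 4562, C 2353.
Putting it together, IE_2: C < N < Na.

C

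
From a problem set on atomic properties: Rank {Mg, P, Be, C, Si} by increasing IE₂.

Mg < Si < Be < P < C

After 1 electron has been removed, what remains? Mg⁺ still has 1 valence electron; P⁺ still has 4 valence electrons; Be⁺ still has 1 valence electron; C⁺ still has 3 valence electrons; Si⁺ still has 3 valence electrons.
All are still removing valence electrons, so compare the +1 ions as you would atoms: IE_2 generally rises across a period (higher Z_eff) and falls down a group (larger shell), subject to the usual subshell exceptions.
Valence configurations: Mg⁺ [Ne]3s¹, P⁺ [Ne]3s²3p², Be⁺ [He]2s¹, C⁺ [He]2s²2p¹, Si⁺ [Ne]3s²3p¹.
Tabulated IE_2 (kJ/mol): Mg 1451, P 1907, Be 1757, C 2353, Si 1577.
So the second ionization energies run Mg < Si < Be < P < C.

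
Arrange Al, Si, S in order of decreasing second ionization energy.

S, Al, Si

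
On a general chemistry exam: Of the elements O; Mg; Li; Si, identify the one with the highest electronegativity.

O

Li is in period 2, group 1; O is in period 2, group 16; Mg is in period 3, group 2; Si is in period 3, group 14.
EN rises left→right (higher Z_eff, smaller atoms) and falls top→bottom (larger, more shielded atoms).
Neither a single period nor a single group — weigh both effects.
Mg > Li: the two effects oppose for this pair; the across-period effect wins (1.31 vs 0.98).
Si > Mg: Si lies to the right of Mg in period 3, so the across-period effect alone puts Si higher.
O > Si: relative to Si, both the across-period and down-group shifts push O's electronegativity up.
Approximate values (Pauling): Li 0.98, O 3.44, Mg 1.31, Si 1.90.
The highest electronegativity among these belongs to O.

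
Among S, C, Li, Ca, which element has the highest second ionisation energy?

Consider each +1 ion: S⁺ still has 5 valence electrons; C⁺ still has 3 valence electrons; Li⁺ is the bare [He] core; Ca⁺ still has 1 valence electron.
Core electrons are held far more tightly than valence electrons, so Li tops the IE_2 order.
Valence configurations: S⁺ [Ne]3s²3p³, C⁺ [He]2s²2p¹, Ca⁺ [Ar]4s¹.
Tabulated IE_2 (kJ/mol): S 2252, C 2353, Li 7298, Ca 1145.
So the second ionization energies run Ca < S < C < Li.

Li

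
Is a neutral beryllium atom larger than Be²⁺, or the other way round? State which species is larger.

Forming Be²⁺ removes 2 electrons from Be. Fewer electrons for the same nuclear charge means less shielding and a higher Z_eff on the remaining electrons, and for main-group metals the entire outer shell is lost.
A cation is smaller than its parent atom: Be²⁺ < Be.

Be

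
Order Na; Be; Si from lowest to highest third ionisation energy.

Consider each +2 ion: Na²⁺ is already 1 electron into the core; Be²⁺ is the bare [He] core; Si²⁺ still has 2 valence electrons.
Breaking into a closed-shell core is much more expensive than removing a leftover valence electron — Na and Be have the largest IE_3 here.
Approximate IE_3 values (kJ/mol): Na 6910, Be 14849, Si 3232.
Hence IE_3: Si < Na < Be.

Si, Na, Be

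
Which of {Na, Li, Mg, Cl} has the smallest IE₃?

Cl

IE_3 is the cost of taking one more electron from the +2 cation: Na²⁺ is already 1 electron into the core; Li²⁺ is already 1 electron into the core; Mg²⁺ is the bare [Ne] core; Cl²⁺ still has 5 valence electrons.
Core electrons are held far more tightly than valence electrons, so Na, Mg and Li top the IE_3 order.
The numbers (kJ/mol): Na 6910, Li 11815, Mg 7733, Cl 3822.
Putting it together, IE_3: Cl < Na < Mg < Li.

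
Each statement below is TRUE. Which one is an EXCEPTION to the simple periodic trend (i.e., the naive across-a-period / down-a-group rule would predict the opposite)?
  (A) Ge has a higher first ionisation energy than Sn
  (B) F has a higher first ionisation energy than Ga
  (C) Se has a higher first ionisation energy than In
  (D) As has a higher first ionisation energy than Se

(D)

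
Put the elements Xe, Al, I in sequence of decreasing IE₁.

Xe, I, Al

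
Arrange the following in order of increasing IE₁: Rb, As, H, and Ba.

Rb, Ba, As, H

H is in period 1, group 1; As is in period 4, group 15; Rb is in period 5, group 1; Ba is in period 6, group 2.
First ionization energy rises across a period (greater Z_eff holds electrons more tightly) and falls down a group (valence electrons are farther from the nucleus).
Neither a single period nor a single group — weigh both effects.
Ba > Rb: the two effects oppose for this pair; the across-period effect wins (503 vs 403 kJ/mol).
As > Ba: both effects reinforce here, so As is clearly the higher of the two.
H > As: the two effects oppose for this pair; the down-group effect wins (1312 vs 947 kJ/mol).
Tabulated first ionization energy (kJ/mol): H 1312, As 947, Rb 403, Ba 503.
So from lowest to highest: Rb < Ba < As < H.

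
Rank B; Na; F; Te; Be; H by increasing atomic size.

H < F < B < Be < Te < Na

H is in period 1, group 1; Be is in period 2, group 2; B is in period 2, group 13; F is in period 2, group 17; Na is in period 3, group 1; Te is in period 5, group 16.
Radius decreases left→right (rising Z_eff, same n) and increases top→bottom (higher n).
Neither a single period nor a single group — weigh both effects.
F > H: the two effects oppose for this pair; the down-group effect wins (64 vs 32 pm).
B > F: both are in period 2; the period trend gives B the larger value.
Be > B: Be lies to the left of B in period 2, so the across-period effect alone puts Be larger.
Te > Be: period and group pull opposite ways; the down-group shift dominates (136 vs 102 pm).
Na > Te: period and group pull opposite ways; the across-period shift dominates (155 vs 136 pm).
For reference (pm): H 32, Be 102, B 85, F 64, Na 155, Te 136.
So from smallest to largest: H < F < B < Be < Te < Na.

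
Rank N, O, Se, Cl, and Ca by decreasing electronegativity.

O > Cl > N > Se > Ca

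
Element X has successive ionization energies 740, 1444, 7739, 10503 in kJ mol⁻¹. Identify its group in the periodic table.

Group 2

Look for the largest jump between consecutive ionization energies: IE3/IE2 ≈ 5.4, far larger than any earlier ratio.
That jump marks the point where a core electron is being removed. So the atom has 2 valence electrons.
A main-group element with 2 valence electrons is in group 2.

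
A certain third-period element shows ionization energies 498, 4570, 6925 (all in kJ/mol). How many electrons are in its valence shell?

Look for the largest jump between consecutive ionization energies: IE2/IE1 ≈ 9.2, far larger than any earlier ratio.
That jump marks the point where a core electron is being removed. So the atom has 1 valence electron.

1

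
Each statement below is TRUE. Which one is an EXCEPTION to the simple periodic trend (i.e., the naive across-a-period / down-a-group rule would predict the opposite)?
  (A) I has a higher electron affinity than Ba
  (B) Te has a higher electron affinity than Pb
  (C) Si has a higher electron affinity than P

The general trend: electron affinity increases across a period and decreases down a group.
(A) I (period 5, group 17) vs Ba (period 6, group 2): the stated order agrees with the simple trend.
(B) Te (period 5, group 16) vs Pb (period 6, group 14): the stated order agrees with the simple trend.
(C) Si (period 3, group 14) vs P (period 3, group 15): the stated order contradicts the simple trend.
The exception is (C): adding an electron to P's half-filled 3p³ is unfavourable, so Si (3p²) has the more exothermic EA.

(C)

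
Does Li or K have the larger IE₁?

Li

Li is in period 2, group 1; K is in period 4, group 1.
First ionization energy rises across a period (greater Z_eff holds electrons more tightly) and falls down a group (valence electrons are farther from the nucleus).
All are in group 1, so first ionization energy increases up the group.
So Li has the larger IE₁ (Li > K).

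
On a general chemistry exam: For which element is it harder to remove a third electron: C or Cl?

C

Consider each +2 ion: C²⁺ still has 2 valence electrons; Cl²⁺ still has 5 valence electrons.
All are still removing valence electrons, so compare the +2 ions as you would atoms: IE_3 generally rises across a period (higher Z_eff) and falls down a group (larger shell), subject to the usual subshell exceptions.
Valence configurations: C²⁺ [He]2s², Cl²⁺ [Ne]3s²3p³.
Approximate IE_3 values (kJ/mol): C 4620, Cl 3822.
Hence IE_3: Cl < C.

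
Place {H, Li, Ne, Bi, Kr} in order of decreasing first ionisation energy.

H is in period 1, group 1; Li is in period 2, group 1; Ne is in period 2, group 18; Kr is in period 4, group 18; Bi is in period 6, group 15.
Across a period the outer electron is held more tightly (higher IE₁); down a group it sits in a higher shell, more shielded, and comes off more easily.
Neither a single period nor a single group — weigh both effects.
Bi > Li: period and group pull opposite ways; the across-period shift dominates (703 vs 520 kJ/mol).
H > Bi: the two effects oppose for this pair; the down-group effect wins (1312 vs 703 kJ/mol).
Kr > H: the two effects oppose for this pair; the across-period effect wins (1351 vs 1312 kJ/mol).
Ne > Kr: they share group 18; the group trend gives Ne the larger value.
Tabulated first ionization energy (kJ/mol): H 1312, Li 520, Ne 2081, Kr 1351, Bi 703.
So from highest to lowest: Ne > Kr > H > Bi > Li.

Ne > Kr > H > Bi > Li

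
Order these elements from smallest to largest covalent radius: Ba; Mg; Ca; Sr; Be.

Be < Mg < Ca < Sr < Ba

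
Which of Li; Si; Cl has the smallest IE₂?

Si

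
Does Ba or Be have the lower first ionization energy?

Be is in period 2, group 2; Ba is in period 6, group 2.
First ionization energy rises across a period (greater Z_eff holds electrons more tightly) and falls down a group (valence electrons are farther from the nucleus).
All are in group 2, so first ionization energy increases up the group.
So Ba has the lower first ionization energy (Ba < Be).

Ba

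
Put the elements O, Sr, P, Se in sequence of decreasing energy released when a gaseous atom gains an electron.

Adding an electron releases more energy for atoms nearer the top right (short of the noble gases).
Here both period and group differ, so the two effects have to be weighed against each other.
P > Sr: both effects reinforce here, so P is clearly the higher of the two.
O > P: both effects reinforce here, so O is clearly the higher of the two.
Se > O: this pair runs against the simple trend — see the exception note.
Note the exception: Se has a higher electron affinity than O, contrary to the simple trend — O's compact 2p subshell gives strong electron–electron repulsion on the added electron.
For reference (kJ/mol): O 141, P 72, Se 195, Sr 5.
So from highest to lowest: Se > O > P > Sr.

Se > O > P > Sr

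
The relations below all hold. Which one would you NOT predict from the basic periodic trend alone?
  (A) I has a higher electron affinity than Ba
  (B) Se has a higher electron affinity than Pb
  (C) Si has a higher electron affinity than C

(C)

The general trend: electron affinity increases across a period and decreases down a group.
(A) I (period 5, group 17) vs Ba (period 6, group 2): the stated order agrees with the simple trend.
(B) Se (period 4, group 16) vs Pb (period 6, group 14): the stated order agrees with the simple trend.
(C) Si (period 3, group 14) vs C (period 2, group 14): the stated order contradicts the simple trend.
The exception is (C): Si's larger, more diffuse 3p orbitals accept an added electron slightly more readily than C's compact 2p.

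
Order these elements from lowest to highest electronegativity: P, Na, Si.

Na < Si < P

Na is in period 3, group 1; Si is in period 3, group 14; P is in period 3, group 15.
Electronegativity increases across a period and decreases down a group, tracking effective nuclear charge and atomic size.
All lie in period 3, so electronegativity increases left to right.
So from lowest to highest: Na < Si < P.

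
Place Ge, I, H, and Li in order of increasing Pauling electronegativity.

Li, Ge, H, I

H is in period 1, group 1; Li is in period 2, group 1; Ge is in period 4, group 14; I is in period 5, group 17.
Electronegativity increases across a period and decreases down a group, tracking effective nuclear charge and atomic size.
Neither a single period nor a single group — weigh both effects.
Ge > Li: period and group pull opposite ways; the across-period shift dominates (2.01 vs 0.98).
H > Ge: the two effects oppose for this pair; the down-group effect wins (2.20 vs 2.01).
I > H: the two effects oppose for this pair; the across-period effect wins (2.66 vs 2.20).
Tabulated electronegativity (Pauling): H 2.20, Li 0.98, Ge 2.01, I 2.66.
So from lowest to highest: Li < Ge < H < I.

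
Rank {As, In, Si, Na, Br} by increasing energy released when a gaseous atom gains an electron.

In < Na < As < Si < Br

Na is in period 3, group 1; Si is in period 3, group 14; As is in period 4, group 15; Br is in period 4, group 17; In is in period 5, group 13.
Atoms with high Z_eff and room in the valence shell (especially the halogens) have the most exothermic electron affinities.
Here both period and group differ, so the two effects have to be weighed against each other.
Na > In: period and group pull opposite ways; the down-group shift dominates (53 vs 29 kJ/mol).
As > Na: the two effects oppose for this pair; the across-period effect wins (78 vs 53 kJ/mol).
Si > As: period and group pull opposite ways; the down-group shift dominates (134 vs 78 kJ/mol).
Br > Si: period and group pull opposite ways; the across-period shift dominates (325 vs 134 kJ/mol).
Tabulated electron affinity (kJ/mol): Na 53, Si 134, As 78, Br 325, In 29.
So from lowest to highest: In < Na < As < Si < Br.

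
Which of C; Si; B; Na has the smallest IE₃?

IE_3 is the cost of taking one more electron from the +2 cation: C²⁺ still has 2 valence electrons; Si²⁺ still has 2 valence electrons; B²⁺ still has 1 valence electron; Na²⁺ is already 1 electron into the core.
Pulling an electron out of a noble-gas core costs far more than removing a remaining valence electron, so Na sits at the high end of IE_3.
Valence configurations: C²⁺ [He]2s², Si²⁺ [Ne]3s², B²⁺ [He]2s¹.
Tabulated IE_3 (kJ/mol): C 4620, Si 3232, B 3660, Na 6910.
Putting it together, IE_3: Si < B < C < Na.

Si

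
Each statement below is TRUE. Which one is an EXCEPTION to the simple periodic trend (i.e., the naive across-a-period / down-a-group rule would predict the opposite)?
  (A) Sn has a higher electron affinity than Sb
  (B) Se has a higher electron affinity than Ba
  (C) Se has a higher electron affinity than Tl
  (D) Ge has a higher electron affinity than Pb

The general trend: electron affinity increases across a period and decreases down a group.
(A) Sn (period 5, group 14) vs Sb (period 5, group 15): the stated order contradicts the simple trend.
(B) Se (period 4, group 16) vs Ba (period 6, group 2): the stated order agrees with the simple trend.
(C) Se (period 4, group 16) vs Tl (period 6, group 13): the stated order agrees with the simple trend.
(D) Ge (period 4, group 14) vs Pb (period 6, group 14): the stated order agrees with the simple trend.
The exception is (A): adding an electron to Sb's half-filled 5p³ is unfavourable, so Sn has the more exothermic EA.

(A)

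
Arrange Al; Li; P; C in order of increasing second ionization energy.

IE_2 is the cost of taking one more electron from the +1 cation: Al⁺ still has 2 valence electrons; Li⁺ is the bare [He] core; P⁺ still has 4 valence electrons; C⁺ still has 3 valence electrons.
Core electrons are held far more tightly than valence electrons, so Li tops the IE_2 order.
Valence configurations: Al⁺ [Ne]3s², P⁺ [Ne]3s²3p², C⁺ [He]2s²2p¹.
Approximate IE_2 values (kJ/mol): Al 1817, Li 7298, P 1907, C 2353.
So the second ionization energies run Al < P < C < Li.

Al < P < C < Li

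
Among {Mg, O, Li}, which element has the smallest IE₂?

After 1 electron has been removed, what remains? Mg⁺ still has 1 valence electron; O⁺ still has 5 valence electrons; Li⁺ is the bare [He] core.
Pulling an electron out of a noble-gas core costs far more than removing a remaining valence electron, so Li sits at the high end of IE_2.
Valence configurations: Mg⁺ [Ne]3s¹, O⁺ [He]2s²2p³.
The numbers (kJ/mol): Mg 1451, O 3388, Li 7298.
Overall IE_2 order: Mg < O < Li.

Mg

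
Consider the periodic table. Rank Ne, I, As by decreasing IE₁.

Ne, I, As

Ne is in period 2, group 18; As is in period 4, group 15; I is in period 5, group 17.
Across a period the outer electron is held more tightly (higher IE₁); down a group it sits in a higher shell, more shielded, and comes off more easily.
These span different periods and groups, so the two trends combine.
I > As: period and group pull opposite ways; the across-period shift dominates (1008 vs 947 kJ/mol).
Ne > I: both effects reinforce here, so Ne is clearly the higher of the two.
Approximate values (kJ/mol): Ne 2081, As 947, I 1008.
So from highest to lowest: Ne > I > As.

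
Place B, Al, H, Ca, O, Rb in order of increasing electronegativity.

Rb < Ca < Al < B < H < O

Atoms toward the upper right of the periodic table pull bonding electrons most strongly.
Here both period and group differ, so the two effects have to be weighed against each other.
Ca > Rb: relative to Rb, both the across-period and down-group shifts push Ca's electronegativity up.
Al > Ca: both effects reinforce here, so Al is clearly the higher of the two.
B > Al: they share group 13; the group trend gives B the larger value.
H > B: the two effects oppose for this pair; the down-group effect wins (2.20 vs 2.04).
O > H: the two effects oppose for this pair; the across-period effect wins (3.44 vs 2.20).
Tabulated electronegativity (Pauling): H 2.20, B 2.04, O 3.44, Al 1.61, Ca 1.00, Rb 0.82.
So from lowest to highest: Rb < Ca < Al < B < H < O.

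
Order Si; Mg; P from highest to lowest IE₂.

P > Si > Mg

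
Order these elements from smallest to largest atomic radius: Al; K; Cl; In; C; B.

B is in period 2, group 13; C is in period 2, group 14; Al is in period 3, group 13; Cl is in period 3, group 17; K is in period 4, group 1; In is in period 5, group 13.
Radius decreases left→right (rising Z_eff, same n) and increases top→bottom (higher n).
Neither a single period nor a single group — weigh both effects.
B > C: both are in period 2; the period trend gives B the larger value.
Cl > B: period and group pull opposite ways; the down-group shift dominates (99 vs 85 pm).
Al > Cl: both are in period 3; the period trend gives Al the larger value.
In > Al: they share group 13; the group trend gives In the larger value.
K > In: the two effects oppose for this pair; the across-period effect wins (196 vs 142 pm).
Tabulated atomic radius (pm): B 85, C 75, Al 126, Cl 99, K 196, In 142.
So from smallest to largest: C < B < Cl < Al < In < K.

C < B < Cl < Al < In < K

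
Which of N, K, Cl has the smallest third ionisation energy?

IE_3 is the cost of taking one more electron from the +2 cation: N²⁺ still has 3 valence electrons; K²⁺ is already 1 electron into the core; Cl²⁺ still has 5 valence electrons.
Usually core removal costs more than valence removal, but here the competition is close: a tightly held n=2 valence electron can cost more to remove than an n=3 core electron, so the actual values have to decide it.
Valence configurations: N²⁺ [He]2s²2p¹, Cl²⁺ [Ne]3s²3p³.
Approximate IE_3 values (kJ/mol): N 4578, K 4420, Cl 3822.
Overall IE_3 order: Cl < K < N.

Cl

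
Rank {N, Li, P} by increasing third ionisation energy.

IE_3 is the cost of taking one more electron from the +2 cation: N²⁺ still has 3 valence electrons; Li²⁺ is already 1 electron into the core; P²⁺ still has 3 valence electrons.
Core electrons are held far more tightly than valence electrons, so Li tops the IE_3 order.
Valence configurations: N²⁺ [He]2s²2p¹, P²⁺ [Ne]3s²3p¹.
Approximate IE_3 values (kJ/mol): N 4578, Li 11815, P 2914.
Hence IE_3: P < N < Li.

P < N < Li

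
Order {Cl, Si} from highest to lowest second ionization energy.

Cl > Si

Consider each +1 ion: Cl⁺ still has 6 valence electrons; Si⁺ still has 3 valence electrons.
All are still removing valence electrons, so compare the +1 ions as you would atoms: IE_2 generally rises across a period (higher Z_eff) and falls down a group (larger shell), subject to the usual subshell exceptions.
Valence configurations: Cl⁺ [Ne]3s²3p⁴, Si⁺ [Ne]3s²3p¹.
Tabulated IE_2 (kJ/mol): Cl 2298, Si 1577.
So the second ionization energies run Si < Cl.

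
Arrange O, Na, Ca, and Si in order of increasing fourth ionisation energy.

Si < Ca < O < Na

The fourth ionization energy removes an electron from the +3 ion. For each element: O³⁺ still has 3 valence electrons; Na³⁺ is already 2 electrons into the core; Ca³⁺ is already 1 electron into the core; Si³⁺ still has 1 valence electron.
Usually core removal costs more than valence removal, but here the competition is close: a tightly held n=2 valence electron can cost more to remove than an n=3 core electron, so the actual values have to decide it.
Valence configurations: O³⁺ [He]2s²2p¹, Si³⁺ [Ne]3s¹.
Approximate IE_4 values (kJ/mol): O 7469, Na 9543, Ca 6491, Si 4356.
Putting it together, IE_4: Si < Ca < O < Na.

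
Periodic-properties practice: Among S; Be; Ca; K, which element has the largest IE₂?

K

After 1 electron has been removed, what remains? S⁺ still has 5 valence electrons; Be⁺ still has 1 valence electron; Ca⁺ still has 1 valence electron; K⁺ is the bare [Ar] core.
Pulling an electron out of a noble-gas core costs far more than removing a remaining valence electron, so K sits at the high end of IE_2.
Valence configurations: S⁺ [Ne]3s²3p³, Be⁺ [He]2s¹, Ca⁺ [Ar]4s¹.
Tabulated IE_2 (kJ/mol): S 2252, Be 1757, Ca 1145, K 3052.
Overall IE_2 order: Ca < Be < S < K.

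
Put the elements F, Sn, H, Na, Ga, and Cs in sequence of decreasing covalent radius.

Cs, Na, Sn, Ga, F, H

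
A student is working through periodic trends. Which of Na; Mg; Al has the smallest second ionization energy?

Mg

After 1 electron has been removed, what remains? Na⁺ is the bare [Ne] core; Mg⁺ still has 1 valence electron; Al⁺ still has 2 valence electrons.
Core electrons are held far more tightly than valence electrons, so Na tops the IE_2 order.
Valence configurations: Mg⁺ [Ne]3s¹, Al⁺ [Ne]3s².
Approximate IE_2 values (kJ/mol): Na 4562, Mg 1451, Al 1817.
So the second ionization energies run Mg < Al < Na.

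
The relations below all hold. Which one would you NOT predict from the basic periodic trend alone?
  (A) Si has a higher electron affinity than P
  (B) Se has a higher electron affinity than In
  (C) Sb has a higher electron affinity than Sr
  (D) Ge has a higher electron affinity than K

(A)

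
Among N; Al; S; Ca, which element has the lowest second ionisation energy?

Consider each +1 ion: N⁺ still has 4 valence electrons; Al⁺ still has 2 valence electrons; S⁺ still has 5 valence electrons; Ca⁺ still has 1 valence electron.
All are still removing valence electrons, so compare the +1 ions as you would atoms: IE_2 generally rises across a period (higher Z_eff) and falls down a group (larger shell), subject to the usual subshell exceptions.
Valence configurations: N⁺ [He]2s²2p², Al⁺ [Ne]3s², S⁺ [Ne]3s²3p³, Ca⁺ [Ar]4s¹.
The numbers (kJ/mol): N 2856, Al 1817, S 2252, Ca 1145.
So the second ionization energies run Ca < Al < S < N.

Ca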